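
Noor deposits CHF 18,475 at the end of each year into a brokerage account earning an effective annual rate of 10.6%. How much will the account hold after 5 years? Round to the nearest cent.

CHF 114,146.70

FV = PMT · [(1+i)^n − 1] / i = 18475 · 6.178441 = 114,146.7035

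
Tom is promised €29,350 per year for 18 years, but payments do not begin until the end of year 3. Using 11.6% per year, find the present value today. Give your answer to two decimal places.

€174,977.14

PV at t=2 (ordinary 18-year annuity): 29350 × a(18|0.116) = 29350 × 7.425088 = 217,926.3328
PV₀ = 217,926.3328 / (1+0.116)^2 = 217,926.3328 / 1.245456 = 174,977.1431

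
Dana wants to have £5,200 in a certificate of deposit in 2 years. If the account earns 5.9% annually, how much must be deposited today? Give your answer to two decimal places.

£4,636.73

PV = 5,200 / (1 + 0.059)^2 = 5,200 / 1.121481 = 4,636.7259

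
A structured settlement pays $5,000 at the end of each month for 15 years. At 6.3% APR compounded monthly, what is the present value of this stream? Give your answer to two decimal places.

$581,293.75

Periodic rate i = 0.063/12 = 0.00525; n = 15 × 12 = 180 periods.
Annuity factor a(180|0.00525) = 116.258749; PV = 5000 × 116.258749 = 581,293.7464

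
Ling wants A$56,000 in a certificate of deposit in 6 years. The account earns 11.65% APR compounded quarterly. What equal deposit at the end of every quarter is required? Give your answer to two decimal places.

A$1,644.57

With 4 periods per year: i = 0.029125, n = 24.
FV-annuity factor = 34.051542; PMT = 56000 / 34.051542 = 1,644.5657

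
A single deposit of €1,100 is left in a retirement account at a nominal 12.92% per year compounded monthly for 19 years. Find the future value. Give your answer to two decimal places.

€12,641.55

With 12 periods per year: i = 0.0107667, n = 228.
1,100 × (1+0.0107667)^228 = 1,100 × 11.492321 = 12,641.5533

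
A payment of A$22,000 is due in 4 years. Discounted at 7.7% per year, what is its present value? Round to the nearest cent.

PV = FV·(1+i)^(−n) = 22,000 × 0.743254 = 16,351.5854

A$16,351.59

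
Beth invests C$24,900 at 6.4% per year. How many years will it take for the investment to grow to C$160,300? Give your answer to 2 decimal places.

30.02 years

(1+i)^n = 160300/24900 = 6.43775, so n = ln 6.43775 / ln 1.064 = 30.0180 years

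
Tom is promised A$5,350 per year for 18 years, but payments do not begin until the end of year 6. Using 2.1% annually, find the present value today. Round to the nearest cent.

A$71,659.63

Value one period before first payment (t=5): 5350 × [1 − (1+0.021)^(−18)] / 0.021 = 5350 × 14.861050 = 79,506.6172
Discount back 5 years: 79,506.6172 × (1+0.021)^(−5) = 79,506.6172 × 0.901304 = 71,659.6307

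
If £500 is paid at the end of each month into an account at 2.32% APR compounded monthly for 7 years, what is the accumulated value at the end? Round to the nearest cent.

£45,555.07

i = 0.0232/12 = 0.00193333 per month; n = 7·12 = 84.
FV = PMT · [(1+i)^n − 1] / i = 500 · 91.110136 = 45,555.0681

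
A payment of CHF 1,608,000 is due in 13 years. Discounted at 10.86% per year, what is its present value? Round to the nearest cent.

CHF 420,932.71

PV = 1,608,000 / (1 + 0.1086)^13 = 1,608,000 / 3.820088 = 420,932.7136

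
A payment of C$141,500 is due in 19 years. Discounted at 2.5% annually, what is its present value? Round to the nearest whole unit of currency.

C$88,512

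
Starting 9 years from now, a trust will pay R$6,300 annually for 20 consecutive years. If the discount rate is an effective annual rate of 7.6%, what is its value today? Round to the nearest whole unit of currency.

R$35,474

Value one period before first payment (t=8): 6300 × [1 − (1+0.076)^(−20)] / 0.076 = 6300 × 10.117423 = 63,739.7644
PV₀ = 63,739.7644 / (1+0.076)^8 = 63,739.7644 / 1.796794 = 35,474.1733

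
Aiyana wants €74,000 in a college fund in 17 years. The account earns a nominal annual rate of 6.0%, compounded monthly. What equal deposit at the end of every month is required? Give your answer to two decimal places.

€209.49

With 12 periods per year: i = 0.005, n = 204.
FV-annuity factor = 353.231110; PMT = 74000 / 353.231110 = 209.4946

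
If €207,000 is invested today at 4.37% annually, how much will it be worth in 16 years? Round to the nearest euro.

€410,375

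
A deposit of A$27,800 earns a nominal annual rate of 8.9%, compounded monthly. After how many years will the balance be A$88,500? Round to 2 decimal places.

Periodic rate i = 0.089/12 = 0.00741667.
(1+i)^n = 88500/27800 = 3.18345, so n = ln 3.18345 / ln 1.00742 = 156.7086 months
= 156.7086/12 years

13.06 years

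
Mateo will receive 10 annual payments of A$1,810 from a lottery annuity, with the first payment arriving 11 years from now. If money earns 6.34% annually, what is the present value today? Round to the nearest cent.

PV at t=10 (ordinary 10-year annuity): 1810 × a(10|0.0634) = 1810 × 7.242966 = 13,109.7683
Discount back 10 years: 13,109.7683 × (1+0.0634)^(−10) = 13,109.7683 × 0.540796 = 7,089.7097

A$7,089.71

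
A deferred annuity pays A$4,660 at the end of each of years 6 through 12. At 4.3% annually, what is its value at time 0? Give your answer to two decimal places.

A$22,411.12

PV at t=5 (ordinary 7-year annuity): 4660 × a(7|0.043) = 4660 × 5.936073 = 27,662.1014
PV₀ = 27,662.1014 / (1+0.043)^5 = 27,662.1014 / 1.234302 = 22,411.1234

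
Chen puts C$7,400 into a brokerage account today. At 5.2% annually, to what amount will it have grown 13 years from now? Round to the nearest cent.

FV = PV·(1+i)^n = 7,400 × 1.932879 = 14,303.3030

C$14,303.30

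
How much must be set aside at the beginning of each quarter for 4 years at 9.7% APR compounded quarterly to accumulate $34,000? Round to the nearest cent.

$1,722.91

With 4 periods per year: i = 0.02425, n = 16.
PMT = 34000 / ( [(1+0.02425)^16 − 1] / 0.02425 × (1+i) ) = 34000 / 19.734070 = 1,722.9086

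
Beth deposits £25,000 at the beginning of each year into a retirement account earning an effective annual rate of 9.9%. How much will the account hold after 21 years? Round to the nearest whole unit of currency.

Accumulation factor s(21|0.099) × (1+i) = 69.495092; FV = 25000 × 69.495092 = 1,737,377.3016
(Beginning-of-period payments → annuity-due factor ×(1+i).)

£1,737,377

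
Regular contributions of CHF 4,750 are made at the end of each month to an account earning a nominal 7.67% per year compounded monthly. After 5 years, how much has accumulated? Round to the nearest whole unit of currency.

CHF 346,029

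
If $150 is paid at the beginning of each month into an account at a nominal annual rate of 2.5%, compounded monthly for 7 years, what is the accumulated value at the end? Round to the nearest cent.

$13,782.77

Periodic rate i = 0.025/12 = 0.00208333; n = 7 × 12 = 84 periods.
Accumulation factor s(84|0.00208333) × (1+i) = 91.885133; FV = 150 × 91.885133 = 13,782.7700
(annuity-due: payments at period start, so ×(1+i).)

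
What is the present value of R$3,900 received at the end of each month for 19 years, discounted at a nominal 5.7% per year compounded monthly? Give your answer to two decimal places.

i = 0.057/12 = 0.00475 per month; n = 19·12 = 228.
PV = PMT · [1 − (1+i)^(−n)] / i = 3900 · 139.063685 = 542,348.3707

R$542,348.37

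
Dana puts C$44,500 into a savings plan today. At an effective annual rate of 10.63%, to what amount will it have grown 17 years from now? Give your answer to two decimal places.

C$247,856.05

FV = 44,500 × (1 + 0.1063)^17 = 247,856.0485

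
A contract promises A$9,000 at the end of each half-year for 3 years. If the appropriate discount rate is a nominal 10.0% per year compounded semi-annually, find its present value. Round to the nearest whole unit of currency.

A$45,681

i = 0.1/2 = 0.05 per half-year; n = 3·2 = 6.
Annuity factor a(6|0.05) = 5.075692; PV = 9000 × 5.075692 = 45,681.2286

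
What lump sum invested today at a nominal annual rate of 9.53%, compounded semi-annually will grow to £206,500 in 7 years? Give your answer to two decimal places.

£107,620.01

With 2 periods per year: i = 0.04765, n = 14.
Discount factor = (1+0.04765)^(−14) = 0.521162; PV = 206,500 × 0.521162 = 107,620.0064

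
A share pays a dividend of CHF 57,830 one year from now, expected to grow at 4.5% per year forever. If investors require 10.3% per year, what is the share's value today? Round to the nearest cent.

CHF 997,068.97

PV = D₁/(r − g) = 57830/(0.103 − 0.045) = 997,068.9655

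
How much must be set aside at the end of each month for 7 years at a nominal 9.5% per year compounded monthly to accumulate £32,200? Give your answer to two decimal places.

£271.36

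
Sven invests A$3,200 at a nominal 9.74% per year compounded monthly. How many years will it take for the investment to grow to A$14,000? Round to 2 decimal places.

Periodic rate i = 0.0974/12 = 0.00811667.
(1+i)^n = 14000/3200 = 4.37500, so n = ln 4.37500 / ln 1.00812 = 182.5735 months
= 182.5735/12 years

15.21 years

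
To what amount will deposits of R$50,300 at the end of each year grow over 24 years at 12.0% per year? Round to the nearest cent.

R$5,943,208.63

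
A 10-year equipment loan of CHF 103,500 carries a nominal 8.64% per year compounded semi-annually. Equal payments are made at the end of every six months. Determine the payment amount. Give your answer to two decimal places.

i = 0.0864/2 = 0.0432 per half-year; n = 10·2 = 20.
Annuity-PV factor = 13.213221; PMT = 103500 / 13.213221 = 7,833.0635

CHF 7,833.06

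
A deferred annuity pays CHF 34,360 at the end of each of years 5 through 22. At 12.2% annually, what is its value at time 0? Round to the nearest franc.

PV at t=4 (ordinary 18-year annuity): 34360 × a(18|0.122) = 34360 × 7.164510 = 246,172.5529
Discount back 4 years: 246,172.5529 × (1+0.122)^(−4) = 246,172.5529 × 0.630999 = 155,334.5994

CHF 155,335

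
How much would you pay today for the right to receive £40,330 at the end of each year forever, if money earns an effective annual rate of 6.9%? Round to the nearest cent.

£584,492.75

PV = C/r = 40330/0.069 = 584,492.7536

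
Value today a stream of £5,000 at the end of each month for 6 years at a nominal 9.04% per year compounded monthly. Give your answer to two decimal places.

Periodic rate i = 0.0904/12 = 0.00753333; n = 6 × 12 = 72 periods.
PV = 5000 × [1 − (1+0.00753333)^(−72)] / 0.00753333 = 5000 × 55.415797 = 277,078.9858

£277,078.99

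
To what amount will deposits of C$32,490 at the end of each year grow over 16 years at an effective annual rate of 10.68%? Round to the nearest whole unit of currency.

C$1,238,499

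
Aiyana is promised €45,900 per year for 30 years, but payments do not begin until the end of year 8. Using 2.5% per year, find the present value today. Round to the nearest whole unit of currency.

Value one period before first payment (t=7): 45900 × [1 − (1+0.025)^(−30)] / 0.025 = 45900 × 20.930293 = 960,700.4300
PV₀ = 960,700.4300 / (1+0.025)^7 = 960,700.4300 / 1.188686 = 808,203.8731

€808,204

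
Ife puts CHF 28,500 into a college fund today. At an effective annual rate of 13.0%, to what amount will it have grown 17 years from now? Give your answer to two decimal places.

28,500 × (1+0.13)^17 = 28,500 × 7.986078 = 227,603.2186

CHF 227,603.22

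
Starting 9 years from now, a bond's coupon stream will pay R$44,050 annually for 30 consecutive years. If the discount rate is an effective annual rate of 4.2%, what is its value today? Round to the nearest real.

R$535,020

Value one period before first payment (t=8): 44050 × [1 − (1+0.042)^(−30)] / 0.042 = 44050 × 16.879749 = 743,552.9303
Discount back 8 years: 743,552.9303 × (1+0.042)^(−8) = 743,552.9303 × 0.719545 = 535,020.1488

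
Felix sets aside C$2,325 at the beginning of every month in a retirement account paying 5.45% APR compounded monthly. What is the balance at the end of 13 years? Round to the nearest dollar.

C$528,490

i = 0.0545/12 = 0.00454167 per month; n = 13·12 = 156.
FV = 2325 × [(1+0.00454167)^156 − 1] / 0.00454167 × (1+i) = 2325 × 227.307499 = 528,489.9346
(Beginning-of-period payments → annuity-due factor ×(1+i).)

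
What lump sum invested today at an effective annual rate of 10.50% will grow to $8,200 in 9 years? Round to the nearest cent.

$3,338.52

Discount factor = (1+0.105)^(−9) = 0.407136; PV = 8,200 × 0.407136 = 3,338.5151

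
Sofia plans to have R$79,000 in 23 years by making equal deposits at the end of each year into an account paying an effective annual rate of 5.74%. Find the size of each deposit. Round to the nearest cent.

FV-annuity factor = 45.469925; PMT = 79000 / 45.469925 = 1,737.4121

R$1,737.41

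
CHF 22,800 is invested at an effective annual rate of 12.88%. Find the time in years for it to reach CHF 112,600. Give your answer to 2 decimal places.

13.18 years

(1+i)^n = 112600/22800 = 4.93860, so n = ln 4.93860 / ln 1.1288 = 13.1821 years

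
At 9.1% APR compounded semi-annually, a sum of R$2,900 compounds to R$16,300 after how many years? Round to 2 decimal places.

Periodic rate i = 0.091/2 = 0.0455.
n = ln(16300/2900) / ln(1+0.0455) = ln(5.62069) / 0.044495 = 38.8009 half-years
= 38.8009/2 years

19.40 years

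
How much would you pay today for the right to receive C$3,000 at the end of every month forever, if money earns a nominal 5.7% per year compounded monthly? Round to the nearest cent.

Periodic rate i = 0.057/12 = 0.00475.
PV = PMT / i = 3000 / 0.00475 = 631,578.9474

C$631,578.95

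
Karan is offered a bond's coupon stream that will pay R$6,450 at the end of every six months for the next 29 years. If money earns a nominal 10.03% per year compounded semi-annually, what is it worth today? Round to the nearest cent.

i = 0.1003/2 = 0.05015 per half-year; n = 29·2 = 58.
PV = 6450 × [1 − (1+0.05015)^(−58)] / 0.05015 = 6450 × 18.772963 = 121,085.6091

R$121,085.61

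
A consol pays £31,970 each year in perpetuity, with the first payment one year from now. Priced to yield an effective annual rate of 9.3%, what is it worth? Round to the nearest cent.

£343,763.44

PV = C/r = 31970/0.093 = 343,763.4409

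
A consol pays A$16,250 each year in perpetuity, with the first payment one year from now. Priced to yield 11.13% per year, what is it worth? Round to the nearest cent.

A$146,001.80

PV = PMT / i = 16250 / 0.1113 = 146,001.7969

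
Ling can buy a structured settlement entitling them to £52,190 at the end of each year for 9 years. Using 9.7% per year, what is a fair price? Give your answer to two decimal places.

Annuity factor a(9|0.097) = 5.828344; PV = 52190 × 5.828344 = 304,181.2538

£304,181.25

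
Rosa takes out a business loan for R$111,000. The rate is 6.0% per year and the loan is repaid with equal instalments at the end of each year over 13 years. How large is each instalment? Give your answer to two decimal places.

R$12,538.57

Annuity-PV factor = 8.852683; PMT = 111000 / 8.852683 = 12,538.5717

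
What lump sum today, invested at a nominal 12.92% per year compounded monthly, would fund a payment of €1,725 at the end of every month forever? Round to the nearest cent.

€160,216.72

Periodic rate i = 0.1292/12 = 0.0107667.
PV = C/r = 1725/0.0107667 = 160,216.7183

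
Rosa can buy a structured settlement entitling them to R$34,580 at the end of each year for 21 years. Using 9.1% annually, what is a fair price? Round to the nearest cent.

PV = PMT · [1 − (1+i)^(−n)] / i = 34580 · 9.224441 = 318,981.1759

R$318,981.18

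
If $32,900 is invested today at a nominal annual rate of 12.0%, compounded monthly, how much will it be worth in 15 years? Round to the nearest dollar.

Periodic rate i = 0.12/12 = 0.01; n = 15 × 12 = 180 periods.
32,900 × (1+0.01)^180 = 32,900 × 5.995802 = 197,261.8850

$197,262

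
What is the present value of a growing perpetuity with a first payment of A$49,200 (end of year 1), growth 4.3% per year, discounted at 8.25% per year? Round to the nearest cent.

A$1,245,569.62

PV = PMT / (i − g) = 49200 / (0.0825 − 0.043) = 49200 / 0.039500 = 1,245,569.6203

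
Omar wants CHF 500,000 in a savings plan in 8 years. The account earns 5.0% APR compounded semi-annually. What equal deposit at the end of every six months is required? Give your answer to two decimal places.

With 2 periods per year: i = 0.025, n = 16.
PMT = 500000 / ( [(1+0.025)^16 − 1] / 0.025 ) = 500000 / 19.380225 = 25,799.4943

CHF 25,799.49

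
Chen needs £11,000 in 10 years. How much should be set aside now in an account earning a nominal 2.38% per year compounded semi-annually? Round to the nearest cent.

With 2 periods per year: i = 0.0119, n = 20.
Discount factor = (1+0.0119)^(−20) = 0.789311; PV = 11,000 × 0.789311 = 8,682.4195

£8,682.42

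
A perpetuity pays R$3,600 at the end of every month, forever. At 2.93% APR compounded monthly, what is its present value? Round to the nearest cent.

Periodic rate i = 0.0293/12 = 0.00244167.
PV = C/r = 3600/0.00244167 = 1,474,402.7304

R$1,474,402.73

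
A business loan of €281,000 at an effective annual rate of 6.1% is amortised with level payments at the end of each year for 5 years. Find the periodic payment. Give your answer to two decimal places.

€66,889.96

Annuity-PV factor = 4.200929; PMT = 281000 / 4.200929 = 66,889.9647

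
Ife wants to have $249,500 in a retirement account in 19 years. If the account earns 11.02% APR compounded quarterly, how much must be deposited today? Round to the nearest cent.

i = 0.1102/4 = 0.02755 per quarter; n = 19·4 = 76.
PV = 249,500 / (1 + 0.02755)^76 = 249,500 / 7.889060 = 31,626.0765

$31,626.08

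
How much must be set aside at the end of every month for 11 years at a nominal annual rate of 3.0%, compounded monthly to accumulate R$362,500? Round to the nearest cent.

With 12 periods per year: i = 0.0025, n = 132.
FV-annuity factor = 156.158171; PMT = 362500 / 156.158171 = 2,321.3643

R$2,321.36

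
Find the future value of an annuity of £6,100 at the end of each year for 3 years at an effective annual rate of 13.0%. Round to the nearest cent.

FV = PMT · [(1+i)^n − 1] / i = 6100 · 3.406900 = 20,782.0900

£20,782.09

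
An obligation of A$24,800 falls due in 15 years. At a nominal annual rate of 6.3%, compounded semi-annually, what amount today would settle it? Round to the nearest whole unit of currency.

A$9,781

i = 0.063/2 = 0.0315 per half-year; n = 15·2 = 30.
PV = FV·(1+i)^(−n) = 24,800 × 0.394387 = 9,780.8075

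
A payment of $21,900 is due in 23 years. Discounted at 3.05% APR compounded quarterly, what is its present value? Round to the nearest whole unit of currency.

With 4 periods per year: i = 0.007625, n = 92.
Discount factor = (1+0.007625)^(−92) = 0.497162; PV = 21,900 × 0.497162 = 10,887.8511

$10,888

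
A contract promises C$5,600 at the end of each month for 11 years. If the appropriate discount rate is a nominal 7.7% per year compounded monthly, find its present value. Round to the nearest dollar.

C$497,576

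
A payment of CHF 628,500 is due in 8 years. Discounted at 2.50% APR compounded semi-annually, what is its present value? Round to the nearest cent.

With 2 periods per year: i = 0.0125, n = 16.
PV = 628,500 / (1 + 0.0125)^16 = 628,500 / 1.219890 = 515,210.5788

CHF 515,210.58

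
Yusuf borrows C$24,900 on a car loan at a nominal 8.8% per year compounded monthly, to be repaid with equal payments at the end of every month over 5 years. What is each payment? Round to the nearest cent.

With 12 periods per year: i = 0.00733333, n = 60.
Annuity-PV factor = 48.399376; PMT = 24900 / 48.399376 = 514.4694

C$514.47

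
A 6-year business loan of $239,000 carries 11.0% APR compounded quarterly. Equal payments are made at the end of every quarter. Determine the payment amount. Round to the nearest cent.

$13,735.00

With 4 periods per year: i = 0.0275, n = 24.
Annuity-PV factor = 17.400797; PMT = 239000 / 17.400797 = 13,735.0033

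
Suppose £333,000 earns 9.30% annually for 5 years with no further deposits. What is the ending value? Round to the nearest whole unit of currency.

FV = PV·(1+i)^n = 333,000 × 1.559915 = 519,451.5461

£519,452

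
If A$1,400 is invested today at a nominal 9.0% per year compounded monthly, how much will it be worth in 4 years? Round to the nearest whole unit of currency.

Periodic rate i = 0.09/12 = 0.0075; n = 4 × 12 = 48 periods.
FV = 1,400 × (1 + 0.0075)^48 = 2,003.9675

A$2,004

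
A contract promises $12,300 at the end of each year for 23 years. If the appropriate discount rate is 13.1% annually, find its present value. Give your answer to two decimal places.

$88,359.71

PV = PMT · [1 − (1+i)^(−n)] / i = 12300 · 7.183716 = 88,359.7064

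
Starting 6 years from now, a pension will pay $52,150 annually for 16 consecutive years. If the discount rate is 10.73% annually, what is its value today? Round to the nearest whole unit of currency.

$234,804

Value one period before first payment (t=5): 52150 × [1 − (1+0.1073)^(−16)] / 0.1073 = 52150 × 7.495116 = 390,870.2843
Discount back 5 years: 390,870.2843 × (1+0.1073)^(−5) = 390,870.2843 × 0.600722 = 234,804.3590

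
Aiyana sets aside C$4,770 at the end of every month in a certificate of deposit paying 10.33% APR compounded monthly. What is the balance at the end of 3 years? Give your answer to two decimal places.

C$200,302.27

i = 0.1033/12 = 0.00860833 per month; n = 3·12 = 36.
Accumulation factor s(36|0.00860833) = 41.992090; FV = 4770 × 41.992090 = 200,302.2691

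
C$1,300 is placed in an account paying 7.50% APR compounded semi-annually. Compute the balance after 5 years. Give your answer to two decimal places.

Periodic rate i = 0.075/2 = 0.0375; n = 5 × 2 = 10 periods.
FV = 1,300 × (1 + 0.0375)^10 = 1,878.5571

C$1,878.56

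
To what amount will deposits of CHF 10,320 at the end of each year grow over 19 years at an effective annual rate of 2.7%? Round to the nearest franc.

FV = PMT · [(1+i)^n − 1] / i = 10320 · 24.406282 = 251,872.8257

CHF 251,873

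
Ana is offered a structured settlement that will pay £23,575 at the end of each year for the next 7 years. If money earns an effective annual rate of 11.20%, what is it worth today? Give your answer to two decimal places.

PV = 23575 × [1 − (1+0.112)^(−7)] / 0.112 = 23575 × 4.681902 = 110,375.8371

£110,375.84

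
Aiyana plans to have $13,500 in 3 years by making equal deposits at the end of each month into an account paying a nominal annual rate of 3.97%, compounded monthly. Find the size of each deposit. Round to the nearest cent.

$353.73

Periodic rate i = 0.0397/12 = 0.00330833; n = 3 × 12 = 36 periods.
PMT = 13500 / ( [(1+0.00330833)^36 − 1] / 0.00330833 ) = 13500 / 38.164577 = 353.7312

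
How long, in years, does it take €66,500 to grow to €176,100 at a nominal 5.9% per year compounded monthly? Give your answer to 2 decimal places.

16.55 years

Periodic rate i = 0.059/12 = 0.00491667.
(1+i)^n = 176100/66500 = 2.64812, so n = ln 2.64812 / ln 1.00492 = 198.5577 months
= 198.5577/12 years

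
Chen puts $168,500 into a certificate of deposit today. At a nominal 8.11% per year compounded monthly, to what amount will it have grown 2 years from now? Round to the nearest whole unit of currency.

$198,064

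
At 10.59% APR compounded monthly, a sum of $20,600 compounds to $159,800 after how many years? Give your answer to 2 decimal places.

19.43 years

Periodic rate i = 0.1059/12 = 0.008825.
(1+i)^n = 159800/20600 = 7.75728, so n = ln 7.75728 / ln 1.00883 = 233.1624 months
= 233.1624/12 years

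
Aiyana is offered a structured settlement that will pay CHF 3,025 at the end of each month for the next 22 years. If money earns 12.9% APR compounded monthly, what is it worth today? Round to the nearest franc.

Periodic rate i = 0.129/12 = 0.01075; n = 22 × 12 = 264 periods.
PV = 3025 × [1 − (1+0.01075)^(−264)] / 0.01075 = 3025 × 87.494320 = 264,670.3185

CHF 264,670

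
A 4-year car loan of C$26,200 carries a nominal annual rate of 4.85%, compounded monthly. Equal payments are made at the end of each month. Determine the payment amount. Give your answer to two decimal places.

C$601.59

i = 0.0485/12 = 0.00404167 per month; n = 4·12 = 48.
PMT = 26200 / ( [1 − (1+0.00404167)^(−48)] / 0.00404167 ) = 26200 / 43.551338 = 601.5889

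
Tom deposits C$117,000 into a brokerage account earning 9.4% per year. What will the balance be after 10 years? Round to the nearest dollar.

FV = 117,000 × (1 + 0.094)^10 = 287,315.5172

C$287,316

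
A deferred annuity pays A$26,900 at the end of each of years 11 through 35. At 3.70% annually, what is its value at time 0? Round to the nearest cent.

A$301,706.50

Value one period before first payment (t=10): 26900 × [1 − (1+0.037)^(−25)] / 0.037 = 26900 × 16.129465 = 433,882.5973
PV₀ = 433,882.5973 / (1+0.037)^10 = 433,882.5973 / 1.438095 = 301,706.5004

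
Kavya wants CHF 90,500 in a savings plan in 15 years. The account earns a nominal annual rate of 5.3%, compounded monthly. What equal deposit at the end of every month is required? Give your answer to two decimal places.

Periodic rate i = 0.053/12 = 0.00441667; n = 15 × 12 = 180 periods.
FV-annuity factor = 274.090884; PMT = 90500 / 274.090884 = 330.1825

CHF 330.18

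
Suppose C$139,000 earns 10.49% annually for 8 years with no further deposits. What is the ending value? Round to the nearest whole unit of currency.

FV = PV·(1+i)^n = 139,000 × 2.221180 = 308,744.0444

C$308,744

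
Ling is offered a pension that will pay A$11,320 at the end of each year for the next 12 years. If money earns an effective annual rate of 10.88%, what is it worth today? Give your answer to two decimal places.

A$73,915.52

PV = PMT · [1 − (1+i)^(−n)] / i = 11320 · 6.529640 = 73,915.5195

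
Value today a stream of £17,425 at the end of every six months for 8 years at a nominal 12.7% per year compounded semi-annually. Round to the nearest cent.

Periodic rate i = 0.127/2 = 0.0635; n = 8 × 2 = 16 periods.
PV = 17425 × [1 − (1+0.0635)^(−16)] / 0.0635 = 17425 × 9.867367 = 171,938.8784

£171,938.88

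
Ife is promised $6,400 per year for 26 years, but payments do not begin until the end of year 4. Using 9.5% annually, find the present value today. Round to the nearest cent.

Value one period before first payment (t=3): 6400 × [1 − (1+0.095)^(−26)] / 0.095 = 6400 × 9.532034 = 61,005.0204
Discount back 3 years: 61,005.0204 × (1+0.095)^(−3) = 61,005.0204 × 0.761654 = 46,464.7087

$46,464.71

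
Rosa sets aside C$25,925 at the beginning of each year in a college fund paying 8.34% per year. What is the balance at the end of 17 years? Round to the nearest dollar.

FV = 25925 × [(1+0.0834)^17 − 1] / 0.0834 × (1+i) = 25925 × 37.712505 = 977,696.7024
(Beginning-of-period payments → annuity-due factor ×(1+i).)

C$977,697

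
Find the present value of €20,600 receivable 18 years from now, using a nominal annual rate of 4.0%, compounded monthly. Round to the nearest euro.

Periodic rate i = 0.04/12 = 0.00333333; n = 18 × 12 = 216 periods.
PV = 20,600 / (1 + 0.00333333)^216 = 20,600 / 2.051975 = 10,039.1095

€10,039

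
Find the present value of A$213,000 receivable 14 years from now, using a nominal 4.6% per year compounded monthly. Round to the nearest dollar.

Periodic rate i = 0.046/12 = 0.00383333; n = 14 × 12 = 168 periods.
PV = FV·(1+i)^(−n) = 213,000 × 0.525834 = 112,002.7421

A$112,003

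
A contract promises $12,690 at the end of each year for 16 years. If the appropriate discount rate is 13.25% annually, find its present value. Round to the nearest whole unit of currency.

PV = PMT · [1 − (1+i)^(−n)] / i = 12690 · 6.516374 = 82,692.7829

$82,693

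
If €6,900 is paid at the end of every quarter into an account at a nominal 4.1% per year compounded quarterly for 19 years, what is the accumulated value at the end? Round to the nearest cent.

With 4 periods per year: i = 0.01025, n = 76.
FV = PMT · [(1+i)^n − 1] / i = 6900 · 114.211458 = 788,059.0600

€788,059.06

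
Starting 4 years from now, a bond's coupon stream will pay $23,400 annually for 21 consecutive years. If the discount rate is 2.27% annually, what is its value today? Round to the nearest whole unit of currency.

$362,213

PV at t=3 (ordinary 21-year annuity): 23400 × a(21|0.0227) = 23400 × 16.557417 = 387,443.5692
Discount back 3 years: 387,443.5692 × (1+0.0227)^(−3) = 387,443.5692 × 0.934879 = 362,212.7129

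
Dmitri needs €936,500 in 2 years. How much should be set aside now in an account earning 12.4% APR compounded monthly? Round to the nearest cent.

€731,737.69

Periodic rate i = 0.124/12 = 0.0103333; n = 2 × 12 = 24 periods.
PV = FV·(1+i)^(−n) = 936,500 × 0.781354 = 731,737.6851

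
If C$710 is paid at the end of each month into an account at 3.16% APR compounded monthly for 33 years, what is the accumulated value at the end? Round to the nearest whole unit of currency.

i = 0.0316/12 = 0.00263333 per month; n = 33·12 = 396.
Accumulation factor s(396|0.00263333) = 696.176183; FV = 710 × 696.176183 = 494,285.0898

C$494,285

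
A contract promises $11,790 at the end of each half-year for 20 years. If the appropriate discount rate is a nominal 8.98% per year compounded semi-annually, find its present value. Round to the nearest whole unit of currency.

$217,265

Periodic rate i = 0.0898/2 = 0.0449; n = 20 × 2 = 40 periods.
PV = PMT · [1 − (1+i)^(−n)] / i = 11790 · 18.427882 = 217,264.7299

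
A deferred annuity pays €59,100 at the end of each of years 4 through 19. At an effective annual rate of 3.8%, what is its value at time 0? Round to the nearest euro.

€624,939

Value one period before first payment (t=3): 59100 × [1 − (1+0.038)^(−16)] / 0.038 = 59100 × 11.826111 = 698,923.1628
Discount back 3 years: 698,923.1628 × (1+0.038)^(−3) = 698,923.1628 × 0.894145 = 624,938.6329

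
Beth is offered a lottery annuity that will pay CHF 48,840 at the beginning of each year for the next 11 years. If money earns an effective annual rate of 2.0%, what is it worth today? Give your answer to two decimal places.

CHF 487,549.45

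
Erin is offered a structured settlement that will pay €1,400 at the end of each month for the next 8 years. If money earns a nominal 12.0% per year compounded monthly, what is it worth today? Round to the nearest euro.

€86,139

With 12 periods per year: i = 0.01, n = 96.
Annuity factor a(96|0.01) = 61.527703; PV = 1400 × 61.527703 = 86,138.7842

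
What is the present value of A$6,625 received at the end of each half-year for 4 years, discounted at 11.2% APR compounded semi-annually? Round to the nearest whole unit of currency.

A$41,799

Periodic rate i = 0.112/2 = 0.056; n = 4 × 2 = 8 periods.
Annuity factor a(8|0.056) = 6.309306; PV = 6625 × 6.309306 = 41,799.1544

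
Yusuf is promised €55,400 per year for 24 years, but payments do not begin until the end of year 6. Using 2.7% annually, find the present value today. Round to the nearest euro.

PV at t=5 (ordinary 24-year annuity): 55400 × a(24|0.027) = 55400 × 17.496091 = 969,283.4312
Discount back 5 years: 969,283.4312 × (1+0.027)^(−5) = 969,283.4312 × 0.875282 = 848,395.9195

€848,396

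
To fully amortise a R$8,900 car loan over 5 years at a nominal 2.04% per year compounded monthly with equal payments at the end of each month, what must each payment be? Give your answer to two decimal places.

R$156.15

With 12 periods per year: i = 0.0017, n = 60.
Annuity-PV factor = 56.995436; PMT = 8900 / 56.995436 = 156.1529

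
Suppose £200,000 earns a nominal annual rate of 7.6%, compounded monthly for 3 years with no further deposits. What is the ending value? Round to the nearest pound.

Periodic rate i = 0.076/12 = 0.00633333; n = 3 × 12 = 36 periods.
FV = PV·(1+i)^n = 200,000 × 1.255183 = 251,036.5135

£251,037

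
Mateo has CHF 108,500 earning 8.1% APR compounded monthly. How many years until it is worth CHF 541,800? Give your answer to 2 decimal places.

Periodic rate i = 0.081/12 = 0.00675.
(1+i)^n = 541800/108500 = 4.99355, so n = ln 4.99355 / ln 1.00675 = 239.0471 months
= 239.0471/12 years

19.92 years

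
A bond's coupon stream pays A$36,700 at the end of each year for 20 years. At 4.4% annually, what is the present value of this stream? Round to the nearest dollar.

PV = PMT · [1 − (1+i)^(−n)] / i = 36700 · 13.121388 = 481,554.9563

A$481,555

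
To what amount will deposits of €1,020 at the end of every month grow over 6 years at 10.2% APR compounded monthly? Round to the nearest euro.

i = 0.102/12 = 0.0085 per month; n = 6·12 = 72.
Accumulation factor s(72|0.0085) = 98.747361; FV = 1020 × 98.747361 = 100,722.3084

€100,722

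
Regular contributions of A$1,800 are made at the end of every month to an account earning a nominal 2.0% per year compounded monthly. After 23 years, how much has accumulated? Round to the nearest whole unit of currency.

Periodic rate i = 0.02/12 = 0.00166667; n = 23 × 12 = 276 periods.
FV = 1800 × [(1+0.00166667)^276 − 1] / 0.00166667 = 1800 × 350.080528 = 630,144.9503

A$630,145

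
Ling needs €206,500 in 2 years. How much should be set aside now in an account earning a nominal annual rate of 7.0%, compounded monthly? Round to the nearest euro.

€179,596

Periodic rate i = 0.07/12 = 0.00583333; n = 2 × 12 = 24 periods.
Discount factor = (1+0.00583333)^(−24) = 0.869712; PV = 206,500 × 0.869712 = 179,595.5116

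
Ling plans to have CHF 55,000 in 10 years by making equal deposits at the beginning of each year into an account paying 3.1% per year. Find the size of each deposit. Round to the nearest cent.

CHF 4,632.03

FV-annuity factor × (1+i) = 11.873836; PMT = 55000 / 11.873836 = 4,632.0329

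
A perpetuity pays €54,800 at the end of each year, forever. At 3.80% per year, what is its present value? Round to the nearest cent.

€1,442,105.26

PV = PMT / i = 54800 / 0.038 = 1,442,105.2632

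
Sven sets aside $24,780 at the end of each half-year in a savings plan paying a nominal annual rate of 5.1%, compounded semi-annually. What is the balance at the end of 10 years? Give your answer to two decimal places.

i = 0.051/2 = 0.0255 per half-year; n = 10·2 = 20.
FV = 24780 × [(1+0.0255)^20 − 1] / 0.0255 = 24780 × 25.673617 = 636,192.2387

$636,192.24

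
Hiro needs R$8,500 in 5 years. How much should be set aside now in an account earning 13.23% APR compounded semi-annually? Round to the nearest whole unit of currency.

R$4,480

i = 0.1323/2 = 0.06615 per half-year; n = 5·2 = 10.
PV = 8,500 / (1 + 0.06615)^10 = 8,500 / 1.897506 = 4,479.5647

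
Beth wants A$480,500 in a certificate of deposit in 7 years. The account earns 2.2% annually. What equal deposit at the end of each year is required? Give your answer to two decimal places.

FV-annuity factor = 7.479318; PMT = 480500 / 7.479318 = 64,243.8286

A$64,243.83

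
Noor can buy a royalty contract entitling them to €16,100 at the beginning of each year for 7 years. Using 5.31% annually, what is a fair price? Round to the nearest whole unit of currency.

Annuity factor a(7|0.0531) × (1+i) = 6.025758; PV = 16100 × 6.025758 = 97,014.7043
(Beginning-of-period payments → annuity-due factor ×(1+i).)

€97,015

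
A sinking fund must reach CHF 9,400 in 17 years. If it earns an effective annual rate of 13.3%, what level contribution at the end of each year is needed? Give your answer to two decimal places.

PMT = 9400 / ( [(1+0.133)^17 − 1] / 0.133 ) = 9400 / 55.295257 = 169.9965

CHF 170.00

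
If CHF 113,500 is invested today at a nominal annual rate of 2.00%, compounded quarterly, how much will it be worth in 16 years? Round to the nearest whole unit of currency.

Periodic rate i = 0.02/4 = 0.005; n = 16 × 4 = 64 periods.
FV = 113,500 × (1 + 0.005)^64 = 156,179.4230

CHF 156,179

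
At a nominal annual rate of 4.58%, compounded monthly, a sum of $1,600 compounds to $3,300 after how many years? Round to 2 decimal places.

Periodic rate i = 0.0458/12 = 0.00381667.
n = ln(3300/1600) / ln(1+0.00381667) = ln(2.06250) / 0.003809 = 190.0348 months
= 190.0348/12 years

15.84 years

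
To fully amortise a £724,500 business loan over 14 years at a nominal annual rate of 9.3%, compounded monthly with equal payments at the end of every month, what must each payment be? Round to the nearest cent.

i = 0.093/12 = 0.00775 per month; n = 14·12 = 168.
PMT = 724500 / ( [1 − (1+0.00775)^(−168)] / 0.00775 ) = 724500 / 93.760529 = 7,727.1322

£7,727.13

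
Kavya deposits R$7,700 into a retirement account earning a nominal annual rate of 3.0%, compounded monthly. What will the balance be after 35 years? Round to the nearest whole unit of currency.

i = 0.03/12 = 0.0025 per month; n = 35·12 = 420.
FV = PV·(1+i)^n = 7,700 × 2.853909 = 21,975.1004

R$21,975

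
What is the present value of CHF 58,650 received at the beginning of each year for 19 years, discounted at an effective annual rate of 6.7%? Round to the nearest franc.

CHF 661,606

PV = PMT · [1 − (1+i)^(−n)] / i × (1+i) = 58650 · 11.280588 = 661,606.4742
(Beginning-of-period payments → annuity-due factor ×(1+i).)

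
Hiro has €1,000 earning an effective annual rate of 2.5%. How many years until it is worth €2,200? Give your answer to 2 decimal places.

31.93 years

(1+i)^n = 2200/1000 = 2.20000, so n = ln 2.20000 / ln 1.025 = 31.9309 years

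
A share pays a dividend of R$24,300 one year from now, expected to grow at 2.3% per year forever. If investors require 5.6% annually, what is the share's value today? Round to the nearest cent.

PV = D₁/(r − g) = 24300/(0.056 − 0.023) = 736,363.6364

R$736,363.64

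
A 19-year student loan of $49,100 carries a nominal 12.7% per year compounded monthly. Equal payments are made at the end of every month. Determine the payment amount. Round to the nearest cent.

Periodic rate i = 0.127/12 = 0.0105833; n = 19 × 12 = 228 periods.
PMT = 49100 / ( [1 − (1+0.0105833)^(−228)] / 0.0105833 ) = 49100 / 85.919161 = 571.4674

$571.47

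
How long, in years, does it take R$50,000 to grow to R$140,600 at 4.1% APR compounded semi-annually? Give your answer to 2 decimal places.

Periodic rate i = 0.041/2 = 0.0205.
n = ln(140600/50000) / ln(1+0.0205) = ln(2.81200) / 0.020293 = 50.9491 half-years
= 50.9491/2 years

25.47 years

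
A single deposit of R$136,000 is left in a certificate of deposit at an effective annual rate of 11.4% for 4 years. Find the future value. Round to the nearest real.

FV = 136,000 × (1 + 0.114)^4 = 209,449.6658

R$209,450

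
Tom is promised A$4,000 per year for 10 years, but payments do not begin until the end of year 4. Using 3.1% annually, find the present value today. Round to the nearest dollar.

A$30,976

PV at t=3 (ordinary 10-year annuity): 4000 × a(10|0.031) = 4000 × 8.486835 = 33,947.3382
PV₀ = 33,947.3382 / (1+0.031)^3 = 33,947.3382 / 1.095913 = 30,976.3135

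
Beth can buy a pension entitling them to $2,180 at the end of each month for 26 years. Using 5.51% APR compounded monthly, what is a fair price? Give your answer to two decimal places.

$361,078.52

Periodic rate i = 0.0551/12 = 0.00459167; n = 26 × 12 = 312 periods.
PV = 2180 × [1 − (1+0.00459167)^(−312)] / 0.00459167 = 2180 × 165.632349 = 361,078.5215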